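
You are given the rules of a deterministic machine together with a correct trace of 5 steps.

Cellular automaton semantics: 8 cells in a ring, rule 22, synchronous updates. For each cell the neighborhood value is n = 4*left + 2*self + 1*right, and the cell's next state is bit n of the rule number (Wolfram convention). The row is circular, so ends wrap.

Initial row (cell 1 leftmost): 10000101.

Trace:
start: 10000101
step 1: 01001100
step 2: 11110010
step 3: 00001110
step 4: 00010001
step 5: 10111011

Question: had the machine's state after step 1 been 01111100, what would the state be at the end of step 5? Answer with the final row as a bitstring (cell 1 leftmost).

state after step 1 := 01111100
step 2: 10000010
step 3: 11000110
step 4: 00101000
step 5: 01101100

01101100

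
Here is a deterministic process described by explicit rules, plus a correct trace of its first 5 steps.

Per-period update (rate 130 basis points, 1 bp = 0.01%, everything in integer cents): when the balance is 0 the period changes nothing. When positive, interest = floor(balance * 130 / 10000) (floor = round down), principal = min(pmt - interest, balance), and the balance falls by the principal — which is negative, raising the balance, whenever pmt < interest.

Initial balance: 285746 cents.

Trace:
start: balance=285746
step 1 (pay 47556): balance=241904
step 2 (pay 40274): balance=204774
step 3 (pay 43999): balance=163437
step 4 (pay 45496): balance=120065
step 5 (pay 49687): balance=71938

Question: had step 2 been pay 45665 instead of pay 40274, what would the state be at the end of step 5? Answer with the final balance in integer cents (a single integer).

66333

(re-executing from step 2 with the substitution; state before step 2: balance=241904)
step 2 (pay 45665): balance=199383
step 3 (pay 43999): balance=157975
step 4 (pay 45496): balance=114532
step 5 (pay 49687): balance=66333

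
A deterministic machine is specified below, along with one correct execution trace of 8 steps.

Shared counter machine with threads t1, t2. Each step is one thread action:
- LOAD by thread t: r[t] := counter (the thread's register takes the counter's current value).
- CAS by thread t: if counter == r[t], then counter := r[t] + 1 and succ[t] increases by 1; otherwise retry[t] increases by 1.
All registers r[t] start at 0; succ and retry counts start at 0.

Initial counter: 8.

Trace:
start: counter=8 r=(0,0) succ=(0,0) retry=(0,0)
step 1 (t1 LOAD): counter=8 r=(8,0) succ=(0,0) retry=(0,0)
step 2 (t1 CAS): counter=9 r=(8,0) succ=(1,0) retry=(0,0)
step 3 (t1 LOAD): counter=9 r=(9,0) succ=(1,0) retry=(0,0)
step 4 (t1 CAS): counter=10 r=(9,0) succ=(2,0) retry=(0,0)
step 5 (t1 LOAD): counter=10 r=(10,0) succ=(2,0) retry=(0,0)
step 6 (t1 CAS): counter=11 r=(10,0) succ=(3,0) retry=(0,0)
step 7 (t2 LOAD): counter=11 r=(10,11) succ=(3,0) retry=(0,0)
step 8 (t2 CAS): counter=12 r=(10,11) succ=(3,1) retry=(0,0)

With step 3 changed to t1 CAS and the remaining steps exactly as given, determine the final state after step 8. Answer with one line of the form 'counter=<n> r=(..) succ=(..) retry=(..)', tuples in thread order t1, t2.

counter=11 r=(9,10) succ=(2,1) retry=(2,0)

(re-executing from step 3 with the substitution; state before step 3: counter=9 r=(8,0) succ=(1,0) retry=(0,0))
step 3 (t1 CAS): counter=9 r=(8,0) succ=(1,0) retry=(1,0)
step 4 (t1 CAS): counter=9 r=(8,0) succ=(1,0) retry=(2,0)
step 5 (t1 LOAD): counter=9 r=(9,0) succ=(1,0) retry=(2,0)
step 6 (t1 CAS): counter=10 r=(9,0) succ=(2,0) retry=(2,0)
step 7 (t2 LOAD): counter=10 r=(9,10) succ=(2,0) retry=(2,0)
step 8 (t2 CAS): counter=11 r=(9,10) succ=(2,1) retry=(2,0)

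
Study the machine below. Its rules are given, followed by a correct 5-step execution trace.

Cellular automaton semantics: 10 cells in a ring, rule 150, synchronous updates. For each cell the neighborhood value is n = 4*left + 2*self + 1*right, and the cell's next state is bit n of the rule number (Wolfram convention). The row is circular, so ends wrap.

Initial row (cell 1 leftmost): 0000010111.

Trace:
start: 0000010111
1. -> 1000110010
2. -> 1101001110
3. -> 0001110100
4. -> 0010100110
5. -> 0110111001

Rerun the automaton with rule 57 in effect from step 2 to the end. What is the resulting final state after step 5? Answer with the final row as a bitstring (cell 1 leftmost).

0101010101

(re-executing steps 2..5 under rule 57; state before step 2: 1000110010)
2. -> 0110101001
3. -> 1101010100
4. -> 1010101010
5. -> 0101010101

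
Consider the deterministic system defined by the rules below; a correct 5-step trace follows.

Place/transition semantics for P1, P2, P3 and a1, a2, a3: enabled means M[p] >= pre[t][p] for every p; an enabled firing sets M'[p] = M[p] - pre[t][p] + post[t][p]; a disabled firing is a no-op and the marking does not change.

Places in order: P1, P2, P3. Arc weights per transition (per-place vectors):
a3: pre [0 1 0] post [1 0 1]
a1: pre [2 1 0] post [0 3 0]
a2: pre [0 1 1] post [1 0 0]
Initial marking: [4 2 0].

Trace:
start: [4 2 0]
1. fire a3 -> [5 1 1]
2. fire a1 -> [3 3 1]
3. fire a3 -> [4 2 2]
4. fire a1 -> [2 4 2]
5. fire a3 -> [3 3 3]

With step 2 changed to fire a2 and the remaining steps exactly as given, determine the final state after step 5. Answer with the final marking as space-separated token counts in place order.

6 0 0

(re-executing from step 2 with the substitution; state before step 2: [5 1 1])
2. fire a2 -> [6 0 0]
3. fire a3 -> [6 0 0]
4. fire a1 -> [6 0 0]
5. fire a3 -> [6 0 0]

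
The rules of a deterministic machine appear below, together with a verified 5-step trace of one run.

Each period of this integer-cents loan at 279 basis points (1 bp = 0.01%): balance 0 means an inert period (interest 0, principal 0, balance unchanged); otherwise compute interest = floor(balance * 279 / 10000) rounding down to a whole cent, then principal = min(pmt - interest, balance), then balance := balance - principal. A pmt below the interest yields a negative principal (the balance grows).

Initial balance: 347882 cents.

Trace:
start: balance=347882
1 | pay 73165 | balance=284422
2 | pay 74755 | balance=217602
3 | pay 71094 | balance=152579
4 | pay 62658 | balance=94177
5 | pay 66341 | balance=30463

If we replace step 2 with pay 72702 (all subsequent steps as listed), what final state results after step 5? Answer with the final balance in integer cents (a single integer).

(re-executing from step 2 with the substitution; state before step 2: balance=284422)
2 | pay 72702 | balance=219655
3 | pay 71094 | balance=154689
4 | pay 62658 | balance=96346
5 | pay 66341 | balance=32693

32693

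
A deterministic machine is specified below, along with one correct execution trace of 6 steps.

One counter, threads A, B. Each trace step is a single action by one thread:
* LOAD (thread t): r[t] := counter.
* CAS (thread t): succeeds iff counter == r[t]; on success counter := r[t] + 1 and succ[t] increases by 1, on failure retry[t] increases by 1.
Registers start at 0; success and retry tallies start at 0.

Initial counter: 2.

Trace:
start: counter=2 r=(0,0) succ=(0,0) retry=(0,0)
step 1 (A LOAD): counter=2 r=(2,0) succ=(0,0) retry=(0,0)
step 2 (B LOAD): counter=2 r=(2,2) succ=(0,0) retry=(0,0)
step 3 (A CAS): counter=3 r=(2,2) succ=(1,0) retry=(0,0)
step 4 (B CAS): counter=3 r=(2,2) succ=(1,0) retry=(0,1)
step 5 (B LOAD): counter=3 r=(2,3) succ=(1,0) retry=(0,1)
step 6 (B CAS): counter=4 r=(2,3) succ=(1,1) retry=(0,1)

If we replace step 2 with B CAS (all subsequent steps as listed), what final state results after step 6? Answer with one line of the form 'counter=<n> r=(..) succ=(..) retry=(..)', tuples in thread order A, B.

(re-executing from step 2 with the substitution; state before step 2: counter=2 r=(2,0) succ=(0,0) retry=(0,0))
step 2 (B CAS): counter=2 r=(2,0) succ=(0,0) retry=(0,1)
step 3 (A CAS): counter=3 r=(2,0) succ=(1,0) retry=(0,1)
step 4 (B CAS): counter=3 r=(2,0) succ=(1,0) retry=(0,2)
step 5 (B LOAD): counter=3 r=(2,3) succ=(1,0) retry=(0,2)
step 6 (B CAS): counter=4 r=(2,3) succ=(1,1) retry=(0,2)

counter=4 r=(2,3) succ=(1,1) retry=(0,2)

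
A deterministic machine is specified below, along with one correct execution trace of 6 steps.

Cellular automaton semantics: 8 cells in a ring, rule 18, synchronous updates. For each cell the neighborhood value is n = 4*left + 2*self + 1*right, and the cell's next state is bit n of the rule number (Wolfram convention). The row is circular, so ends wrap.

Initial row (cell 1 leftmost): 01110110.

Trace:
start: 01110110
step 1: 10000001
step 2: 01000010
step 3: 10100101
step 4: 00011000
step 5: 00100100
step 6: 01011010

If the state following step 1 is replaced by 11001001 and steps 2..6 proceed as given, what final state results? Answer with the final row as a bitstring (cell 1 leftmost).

state after step 1 := 11001001
step 2: 00110110
step 3: 01000001
step 4: 00100010
step 5: 01010101
step 6: 00000000

00000000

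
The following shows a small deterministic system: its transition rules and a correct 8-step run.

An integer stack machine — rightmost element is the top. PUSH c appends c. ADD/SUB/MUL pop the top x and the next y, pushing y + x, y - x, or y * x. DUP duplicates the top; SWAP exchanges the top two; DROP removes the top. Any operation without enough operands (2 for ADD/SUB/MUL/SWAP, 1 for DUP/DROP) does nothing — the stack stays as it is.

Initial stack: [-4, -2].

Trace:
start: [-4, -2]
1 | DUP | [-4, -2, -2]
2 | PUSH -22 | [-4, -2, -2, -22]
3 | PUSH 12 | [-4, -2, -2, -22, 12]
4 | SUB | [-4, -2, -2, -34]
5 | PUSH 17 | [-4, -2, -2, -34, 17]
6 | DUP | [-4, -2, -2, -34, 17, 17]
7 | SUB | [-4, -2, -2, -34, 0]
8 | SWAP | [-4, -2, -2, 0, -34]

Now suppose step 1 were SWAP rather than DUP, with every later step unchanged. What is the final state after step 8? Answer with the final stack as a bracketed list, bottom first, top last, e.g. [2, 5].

(re-executing from step 1 with the substitution; state before step 1: [-4, -2])
1 | SWAP | [-2, -4]
2 | PUSH -22 | [-2, -4, -22]
3 | PUSH 12 | [-2, -4, -22, 12]
4 | SUB | [-2, -4, -34]
5 | PUSH 17 | [-2, -4, -34, 17]
6 | DUP | [-2, -4, -34, 17, 17]
7 | SUB | [-2, -4, -34, 0]
8 | SWAP | [-2, -4, 0, -34]

[-2, -4, 0, -34]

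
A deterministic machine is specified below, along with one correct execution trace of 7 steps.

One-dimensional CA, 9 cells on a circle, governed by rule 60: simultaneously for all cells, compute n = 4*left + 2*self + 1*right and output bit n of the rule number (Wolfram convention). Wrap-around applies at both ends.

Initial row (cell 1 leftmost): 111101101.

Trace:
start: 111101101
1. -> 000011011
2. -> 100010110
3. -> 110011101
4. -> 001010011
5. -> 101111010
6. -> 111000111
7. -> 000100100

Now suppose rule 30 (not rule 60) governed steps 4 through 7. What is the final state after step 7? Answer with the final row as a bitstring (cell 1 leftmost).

(re-executing steps 4..7 under rule 30; state before step 4: 110011101)
4. -> 001110001
5. -> 111001011
6. -> 000111010
7. -> 001100011

001100011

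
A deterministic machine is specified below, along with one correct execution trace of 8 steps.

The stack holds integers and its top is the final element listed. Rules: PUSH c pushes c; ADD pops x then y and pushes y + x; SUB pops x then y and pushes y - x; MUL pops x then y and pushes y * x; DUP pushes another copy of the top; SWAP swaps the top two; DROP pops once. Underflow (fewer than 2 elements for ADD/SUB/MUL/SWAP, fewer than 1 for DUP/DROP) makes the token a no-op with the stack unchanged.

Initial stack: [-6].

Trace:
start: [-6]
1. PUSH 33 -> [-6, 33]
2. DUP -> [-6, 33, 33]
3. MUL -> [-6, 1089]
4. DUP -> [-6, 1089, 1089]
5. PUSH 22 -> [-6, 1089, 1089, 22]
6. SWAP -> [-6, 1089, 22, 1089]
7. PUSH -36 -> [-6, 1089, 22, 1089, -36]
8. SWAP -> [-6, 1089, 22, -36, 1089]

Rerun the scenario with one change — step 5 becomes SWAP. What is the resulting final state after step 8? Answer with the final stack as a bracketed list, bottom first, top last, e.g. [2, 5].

[-6, 1089, -36, 1089]

(re-executing from step 5 with the substitution; state before step 5: [-6, 1089, 1089])
5. SWAP -> [-6, 1089, 1089]
6. SWAP -> [-6, 1089, 1089]
7. PUSH -36 -> [-6, 1089, 1089, -36]
8. SWAP -> [-6, 1089, -36, 1089]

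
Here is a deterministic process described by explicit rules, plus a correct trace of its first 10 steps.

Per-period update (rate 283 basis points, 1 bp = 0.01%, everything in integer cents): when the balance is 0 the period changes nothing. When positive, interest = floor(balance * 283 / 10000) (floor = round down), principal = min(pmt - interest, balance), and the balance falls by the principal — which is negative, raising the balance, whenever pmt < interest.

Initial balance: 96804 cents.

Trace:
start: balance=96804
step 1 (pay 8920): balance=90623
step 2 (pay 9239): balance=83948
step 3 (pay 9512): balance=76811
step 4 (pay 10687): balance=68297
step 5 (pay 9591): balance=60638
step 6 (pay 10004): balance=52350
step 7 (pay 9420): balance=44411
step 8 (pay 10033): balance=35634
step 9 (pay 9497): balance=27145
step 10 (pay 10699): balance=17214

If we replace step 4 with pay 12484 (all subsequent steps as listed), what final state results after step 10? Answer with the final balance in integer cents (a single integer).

(re-executing from step 4 with the substitution; state before step 4: balance=76811)
step 4 (pay 12484): balance=66500
step 5 (pay 9591): balance=58790
step 6 (pay 10004): balance=50449
step 7 (pay 9420): balance=42456
step 8 (pay 10033): balance=33624
step 9 (pay 9497): balance=25078
step 10 (pay 10699): balance=15088

15088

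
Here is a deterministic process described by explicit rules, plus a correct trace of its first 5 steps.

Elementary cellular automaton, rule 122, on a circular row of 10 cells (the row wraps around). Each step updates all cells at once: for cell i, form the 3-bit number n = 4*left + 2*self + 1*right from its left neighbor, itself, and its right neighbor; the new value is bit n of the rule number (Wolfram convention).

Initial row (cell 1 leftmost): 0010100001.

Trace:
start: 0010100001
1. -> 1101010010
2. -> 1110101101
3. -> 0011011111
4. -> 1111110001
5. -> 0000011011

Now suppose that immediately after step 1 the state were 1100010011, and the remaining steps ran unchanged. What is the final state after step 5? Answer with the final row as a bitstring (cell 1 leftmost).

0011000011

state after step 1 := 1100010011
2. -> 0110101110
3. -> 1111011011
4. -> 0001111110
5. -> 0011000011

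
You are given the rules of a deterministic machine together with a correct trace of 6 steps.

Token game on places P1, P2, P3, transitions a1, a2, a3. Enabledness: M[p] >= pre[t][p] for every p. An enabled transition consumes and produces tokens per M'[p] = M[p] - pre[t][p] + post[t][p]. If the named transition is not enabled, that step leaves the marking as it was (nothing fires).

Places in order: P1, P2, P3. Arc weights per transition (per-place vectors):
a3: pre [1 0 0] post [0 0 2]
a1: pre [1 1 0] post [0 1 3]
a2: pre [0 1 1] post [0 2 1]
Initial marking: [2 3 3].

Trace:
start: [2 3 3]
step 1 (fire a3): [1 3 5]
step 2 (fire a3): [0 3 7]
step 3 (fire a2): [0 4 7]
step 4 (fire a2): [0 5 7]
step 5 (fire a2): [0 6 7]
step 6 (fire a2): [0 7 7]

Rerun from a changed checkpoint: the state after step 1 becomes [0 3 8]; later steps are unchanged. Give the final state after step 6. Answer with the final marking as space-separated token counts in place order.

0 7 8

state after step 1 := [0 3 8]
step 2 (fire a3): [0 3 8]
step 3 (fire a2): [0 4 8]
step 4 (fire a2): [0 5 8]
step 5 (fire a2): [0 6 8]
step 6 (fire a2): [0 7 8]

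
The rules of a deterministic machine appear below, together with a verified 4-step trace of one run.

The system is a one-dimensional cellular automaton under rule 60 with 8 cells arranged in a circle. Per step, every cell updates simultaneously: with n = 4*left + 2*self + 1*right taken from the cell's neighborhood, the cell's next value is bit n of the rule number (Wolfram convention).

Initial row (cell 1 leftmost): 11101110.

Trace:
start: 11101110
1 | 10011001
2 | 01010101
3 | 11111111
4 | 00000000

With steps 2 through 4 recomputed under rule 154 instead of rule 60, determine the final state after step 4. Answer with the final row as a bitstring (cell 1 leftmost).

(re-executing steps 2..4 under rule 154; state before step 2: 10011001)
2 | 01110111
3 | 01100110
4 | 11011101

11011101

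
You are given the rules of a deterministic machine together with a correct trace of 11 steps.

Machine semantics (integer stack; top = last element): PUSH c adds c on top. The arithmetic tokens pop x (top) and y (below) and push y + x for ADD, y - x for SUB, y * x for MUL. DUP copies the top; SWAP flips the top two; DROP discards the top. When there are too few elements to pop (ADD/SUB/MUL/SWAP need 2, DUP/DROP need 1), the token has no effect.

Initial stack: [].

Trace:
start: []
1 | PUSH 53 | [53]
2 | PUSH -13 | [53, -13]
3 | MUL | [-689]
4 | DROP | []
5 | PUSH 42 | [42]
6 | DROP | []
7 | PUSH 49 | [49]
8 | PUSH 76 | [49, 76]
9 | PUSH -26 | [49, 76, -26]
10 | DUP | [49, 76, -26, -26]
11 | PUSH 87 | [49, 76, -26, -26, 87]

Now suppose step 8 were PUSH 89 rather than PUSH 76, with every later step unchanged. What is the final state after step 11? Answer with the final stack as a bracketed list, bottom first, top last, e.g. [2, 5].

[49, 89, -26, -26, 87]

(re-executing from step 8 with the substitution; state before step 8: [49])
8 | PUSH 89 | [49, 89]
9 | PUSH -26 | [49, 89, -26]
10 | DUP | [49, 89, -26, -26]
11 | PUSH 87 | [49, 89, -26, -26, 87]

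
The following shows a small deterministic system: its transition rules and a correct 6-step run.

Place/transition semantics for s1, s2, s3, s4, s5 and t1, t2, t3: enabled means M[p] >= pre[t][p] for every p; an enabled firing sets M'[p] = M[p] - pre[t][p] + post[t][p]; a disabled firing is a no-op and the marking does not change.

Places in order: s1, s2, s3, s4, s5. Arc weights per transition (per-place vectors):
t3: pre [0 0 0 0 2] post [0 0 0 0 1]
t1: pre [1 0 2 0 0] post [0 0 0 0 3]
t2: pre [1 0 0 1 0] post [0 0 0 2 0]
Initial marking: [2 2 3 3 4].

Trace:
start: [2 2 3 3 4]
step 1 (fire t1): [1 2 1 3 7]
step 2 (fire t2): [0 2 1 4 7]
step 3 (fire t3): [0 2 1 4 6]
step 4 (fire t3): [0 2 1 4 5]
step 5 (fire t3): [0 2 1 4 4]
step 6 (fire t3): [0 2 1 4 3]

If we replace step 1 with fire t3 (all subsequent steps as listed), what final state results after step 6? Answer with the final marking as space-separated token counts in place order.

1 2 3 4 1

(re-executing from step 1 with the substitution; state before step 1: [2 2 3 3 4])
step 1 (fire t3): [2 2 3 3 3]
step 2 (fire t2): [1 2 3 4 3]
step 3 (fire t3): [1 2 3 4 2]
step 4 (fire t3): [1 2 3 4 1]
step 5 (fire t3): [1 2 3 4 1]
step 6 (fire t3): [1 2 3 4 1]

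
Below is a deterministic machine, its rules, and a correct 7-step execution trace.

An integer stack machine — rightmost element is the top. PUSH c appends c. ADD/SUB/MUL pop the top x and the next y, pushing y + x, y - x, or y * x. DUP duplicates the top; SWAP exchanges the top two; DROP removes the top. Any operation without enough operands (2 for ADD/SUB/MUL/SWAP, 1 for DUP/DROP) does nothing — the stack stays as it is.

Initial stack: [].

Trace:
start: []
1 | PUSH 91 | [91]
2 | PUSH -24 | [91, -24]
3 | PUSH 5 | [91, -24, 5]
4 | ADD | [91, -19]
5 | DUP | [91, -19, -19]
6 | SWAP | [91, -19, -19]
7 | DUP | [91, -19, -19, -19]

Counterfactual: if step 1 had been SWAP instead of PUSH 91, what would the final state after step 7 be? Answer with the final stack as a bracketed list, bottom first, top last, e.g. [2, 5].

(re-executing from step 1 with the substitution; state before step 1: [])
1 | SWAP | []
2 | PUSH -24 | [-24]
3 | PUSH 5 | [-24, 5]
4 | ADD | [-19]
5 | DUP | [-19, -19]
6 | SWAP | [-19, -19]
7 | DUP | [-19, -19, -19]

[-19, -19, -19]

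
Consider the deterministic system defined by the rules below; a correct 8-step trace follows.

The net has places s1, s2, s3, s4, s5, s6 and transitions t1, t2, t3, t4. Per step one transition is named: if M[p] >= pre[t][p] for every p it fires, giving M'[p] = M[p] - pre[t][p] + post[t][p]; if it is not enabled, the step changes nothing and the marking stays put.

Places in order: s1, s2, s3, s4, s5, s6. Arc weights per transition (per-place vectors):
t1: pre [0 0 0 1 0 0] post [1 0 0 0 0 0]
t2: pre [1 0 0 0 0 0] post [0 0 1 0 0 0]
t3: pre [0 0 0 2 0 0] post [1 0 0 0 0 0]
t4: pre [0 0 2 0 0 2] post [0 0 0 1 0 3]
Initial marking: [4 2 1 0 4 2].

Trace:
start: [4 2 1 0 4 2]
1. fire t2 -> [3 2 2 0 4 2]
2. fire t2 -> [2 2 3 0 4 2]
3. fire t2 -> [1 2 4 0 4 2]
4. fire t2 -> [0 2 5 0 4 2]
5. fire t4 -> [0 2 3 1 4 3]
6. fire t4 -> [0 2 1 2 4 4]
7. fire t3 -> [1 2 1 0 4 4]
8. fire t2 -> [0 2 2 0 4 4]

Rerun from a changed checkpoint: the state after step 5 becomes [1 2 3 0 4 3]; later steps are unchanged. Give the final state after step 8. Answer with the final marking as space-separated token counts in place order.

state after step 5 := [1 2 3 0 4 3]
6. fire t4 -> [1 2 1 1 4 4]
7. fire t3 -> [1 2 1 1 4 4]
8. fire t2 -> [0 2 2 1 4 4]

0 2 2 1 4 4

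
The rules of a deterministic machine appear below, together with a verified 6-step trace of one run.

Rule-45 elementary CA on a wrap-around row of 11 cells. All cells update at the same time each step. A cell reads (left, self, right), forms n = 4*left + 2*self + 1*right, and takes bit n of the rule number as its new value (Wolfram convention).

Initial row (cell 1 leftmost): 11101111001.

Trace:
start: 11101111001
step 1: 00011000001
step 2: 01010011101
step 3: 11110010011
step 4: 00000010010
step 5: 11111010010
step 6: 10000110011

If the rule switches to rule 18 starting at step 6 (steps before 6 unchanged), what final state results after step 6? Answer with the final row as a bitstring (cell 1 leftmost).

00000001100

(re-executing step 6 under rule 18; state before step 6: 11111010010)
step 6: 00000001100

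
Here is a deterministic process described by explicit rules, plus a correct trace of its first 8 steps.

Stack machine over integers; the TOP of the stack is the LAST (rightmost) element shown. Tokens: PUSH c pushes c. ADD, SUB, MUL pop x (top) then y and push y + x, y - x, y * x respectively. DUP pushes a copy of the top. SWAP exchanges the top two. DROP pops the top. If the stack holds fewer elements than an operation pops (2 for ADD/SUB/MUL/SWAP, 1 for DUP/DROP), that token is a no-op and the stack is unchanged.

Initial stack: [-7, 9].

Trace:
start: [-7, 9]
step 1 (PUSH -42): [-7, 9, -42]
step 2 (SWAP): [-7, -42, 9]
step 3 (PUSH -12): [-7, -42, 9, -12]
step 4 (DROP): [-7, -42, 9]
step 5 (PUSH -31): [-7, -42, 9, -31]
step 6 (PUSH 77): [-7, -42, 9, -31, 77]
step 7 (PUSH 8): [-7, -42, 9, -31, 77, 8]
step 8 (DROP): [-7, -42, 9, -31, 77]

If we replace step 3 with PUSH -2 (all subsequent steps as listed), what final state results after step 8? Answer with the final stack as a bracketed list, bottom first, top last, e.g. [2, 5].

[-7, -42, 9, -31, 77]

(re-executing from step 3 with the substitution; state before step 3: [-7, -42, 9])
step 3 (PUSH -2): [-7, -42, 9, -2]
step 4 (DROP): [-7, -42, 9]
step 5 (PUSH -31): [-7, -42, 9, -31]
step 6 (PUSH 77): [-7, -42, 9, -31, 77]
step 7 (PUSH 8): [-7, -42, 9, -31, 77, 8]
step 8 (DROP): [-7, -42, 9, -31, 77]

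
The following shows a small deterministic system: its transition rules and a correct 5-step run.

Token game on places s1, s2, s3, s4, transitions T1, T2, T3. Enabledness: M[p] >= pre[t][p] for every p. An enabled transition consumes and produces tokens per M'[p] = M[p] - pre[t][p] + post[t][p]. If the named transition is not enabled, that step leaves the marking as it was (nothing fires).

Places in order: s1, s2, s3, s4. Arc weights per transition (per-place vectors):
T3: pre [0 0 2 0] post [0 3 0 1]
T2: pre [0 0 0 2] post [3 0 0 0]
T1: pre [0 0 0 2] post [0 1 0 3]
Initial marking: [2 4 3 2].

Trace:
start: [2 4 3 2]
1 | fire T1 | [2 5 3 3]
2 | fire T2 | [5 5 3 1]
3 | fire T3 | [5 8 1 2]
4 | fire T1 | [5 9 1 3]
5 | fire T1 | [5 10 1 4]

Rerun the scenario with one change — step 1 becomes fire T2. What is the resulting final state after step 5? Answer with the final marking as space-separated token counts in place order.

5 7 1 1

(re-executing from step 1 with the substitution; state before step 1: [2 4 3 2])
1 | fire T2 | [5 4 3 0]
2 | fire T2 | [5 4 3 0]
3 | fire T3 | [5 7 1 1]
4 | fire T1 | [5 7 1 1]
5 | fire T1 | [5 7 1 1]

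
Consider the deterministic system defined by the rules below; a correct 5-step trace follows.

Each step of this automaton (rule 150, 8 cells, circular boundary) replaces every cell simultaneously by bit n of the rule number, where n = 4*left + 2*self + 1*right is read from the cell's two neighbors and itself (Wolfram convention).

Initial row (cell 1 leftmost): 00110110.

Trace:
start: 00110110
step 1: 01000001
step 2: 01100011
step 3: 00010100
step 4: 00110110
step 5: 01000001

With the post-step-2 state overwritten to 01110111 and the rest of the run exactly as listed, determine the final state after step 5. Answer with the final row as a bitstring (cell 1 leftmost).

00100010

state after step 2 := 01110111
step 3: 00100010
step 4: 01110111
step 5: 00100010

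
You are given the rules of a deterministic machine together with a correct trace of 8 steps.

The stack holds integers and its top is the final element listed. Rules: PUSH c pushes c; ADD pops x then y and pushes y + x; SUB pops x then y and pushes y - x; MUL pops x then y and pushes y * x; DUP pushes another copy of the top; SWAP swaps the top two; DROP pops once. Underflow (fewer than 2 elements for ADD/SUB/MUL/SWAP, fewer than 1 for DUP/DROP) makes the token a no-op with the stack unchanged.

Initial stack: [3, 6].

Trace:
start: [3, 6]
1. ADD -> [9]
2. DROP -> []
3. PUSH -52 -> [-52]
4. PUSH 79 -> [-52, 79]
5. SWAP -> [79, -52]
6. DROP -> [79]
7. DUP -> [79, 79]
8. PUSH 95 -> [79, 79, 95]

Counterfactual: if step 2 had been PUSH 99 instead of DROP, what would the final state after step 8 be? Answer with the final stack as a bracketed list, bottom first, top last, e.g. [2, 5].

(re-executing from step 2 with the substitution; state before step 2: [9])
2. PUSH 99 -> [9, 99]
3. PUSH -52 -> [9, 99, -52]
4. PUSH 79 -> [9, 99, -52, 79]
5. SWAP -> [9, 99, 79, -52]
6. DROP -> [9, 99, 79]
7. DUP -> [9, 99, 79, 79]
8. PUSH 95 -> [9, 99, 79, 79, 95]

[9, 99, 79, 79, 95]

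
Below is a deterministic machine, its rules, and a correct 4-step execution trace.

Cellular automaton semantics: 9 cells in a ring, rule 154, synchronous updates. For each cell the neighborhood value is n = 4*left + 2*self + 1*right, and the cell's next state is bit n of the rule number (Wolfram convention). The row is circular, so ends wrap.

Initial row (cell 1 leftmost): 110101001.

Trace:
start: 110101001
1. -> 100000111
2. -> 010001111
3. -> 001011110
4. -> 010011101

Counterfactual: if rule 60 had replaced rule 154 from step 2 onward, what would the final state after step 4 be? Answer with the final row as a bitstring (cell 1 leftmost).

010100101

(re-executing steps 2..4 under rule 60; state before step 2: 100000111)
2. -> 010000100
3. -> 011000110
4. -> 010100101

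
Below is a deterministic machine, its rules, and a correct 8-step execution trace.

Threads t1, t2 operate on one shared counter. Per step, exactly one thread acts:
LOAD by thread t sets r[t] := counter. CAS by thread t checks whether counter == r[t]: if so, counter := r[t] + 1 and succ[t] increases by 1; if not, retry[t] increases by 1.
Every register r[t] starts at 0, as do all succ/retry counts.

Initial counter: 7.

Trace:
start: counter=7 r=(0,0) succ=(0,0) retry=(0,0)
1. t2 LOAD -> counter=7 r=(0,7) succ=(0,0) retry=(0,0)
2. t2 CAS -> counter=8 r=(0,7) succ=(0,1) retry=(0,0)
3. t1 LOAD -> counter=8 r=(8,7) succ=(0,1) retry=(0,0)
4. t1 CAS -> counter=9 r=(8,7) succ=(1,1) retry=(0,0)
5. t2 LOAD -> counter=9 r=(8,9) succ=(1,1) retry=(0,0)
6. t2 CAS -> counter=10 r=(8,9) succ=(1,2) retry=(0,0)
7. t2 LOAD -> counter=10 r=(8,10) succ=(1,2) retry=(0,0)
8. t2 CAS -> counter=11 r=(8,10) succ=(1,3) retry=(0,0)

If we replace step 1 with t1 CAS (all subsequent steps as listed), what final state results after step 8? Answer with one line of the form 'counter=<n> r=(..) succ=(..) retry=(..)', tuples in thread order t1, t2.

(re-executing from step 1 with the substitution; state before step 1: counter=7 r=(0,0) succ=(0,0) retry=(0,0))
1. t1 CAS -> counter=7 r=(0,0) succ=(0,0) retry=(1,0)
2. t2 CAS -> counter=7 r=(0,0) succ=(0,0) retry=(1,1)
3. t1 LOAD -> counter=7 r=(7,0) succ=(0,0) retry=(1,1)
4. t1 CAS -> counter=8 r=(7,0) succ=(1,0) retry=(1,1)
5. t2 LOAD -> counter=8 r=(7,8) succ=(1,0) retry=(1,1)
6. t2 CAS -> counter=9 r=(7,8) succ=(1,1) retry=(1,1)
7. t2 LOAD -> counter=9 r=(7,9) succ=(1,1) retry=(1,1)
8. t2 CAS -> counter=10 r=(7,9) succ=(1,2) retry=(1,1)

counter=10 r=(7,9) succ=(1,2) retry=(1,1)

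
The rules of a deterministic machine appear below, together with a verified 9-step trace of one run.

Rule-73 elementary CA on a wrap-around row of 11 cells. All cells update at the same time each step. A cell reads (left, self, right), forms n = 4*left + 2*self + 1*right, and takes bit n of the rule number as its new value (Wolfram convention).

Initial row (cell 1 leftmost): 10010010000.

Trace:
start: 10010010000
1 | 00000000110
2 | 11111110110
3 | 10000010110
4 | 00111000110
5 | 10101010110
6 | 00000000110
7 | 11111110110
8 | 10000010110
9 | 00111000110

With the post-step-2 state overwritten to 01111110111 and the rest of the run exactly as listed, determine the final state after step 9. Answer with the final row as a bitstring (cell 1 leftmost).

00011000000

state after step 2 := 01111110111
3 | 01000010101
4 | 00011000000
5 | 11011011111
6 | 01011010000
7 | 00011000111
8 | 01011010101
9 | 00011000000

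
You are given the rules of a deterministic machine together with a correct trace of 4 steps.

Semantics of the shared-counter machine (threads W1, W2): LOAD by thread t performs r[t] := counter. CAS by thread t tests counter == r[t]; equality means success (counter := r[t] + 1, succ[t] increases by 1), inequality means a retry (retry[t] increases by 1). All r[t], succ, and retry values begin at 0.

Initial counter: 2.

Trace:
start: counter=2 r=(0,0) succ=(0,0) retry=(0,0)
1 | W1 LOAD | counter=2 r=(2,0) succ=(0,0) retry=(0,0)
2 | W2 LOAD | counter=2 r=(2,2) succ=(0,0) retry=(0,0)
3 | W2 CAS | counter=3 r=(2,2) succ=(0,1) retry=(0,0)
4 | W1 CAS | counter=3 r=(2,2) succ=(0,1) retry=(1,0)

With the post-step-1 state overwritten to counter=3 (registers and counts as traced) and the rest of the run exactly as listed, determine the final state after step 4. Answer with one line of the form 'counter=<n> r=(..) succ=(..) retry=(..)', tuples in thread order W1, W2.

counter=4 r=(2,3) succ=(0,1) retry=(1,0)

state after step 1 := counter=3 r=(2,0) succ=(0,0) retry=(0,0)
2 | W2 LOAD | counter=3 r=(2,3) succ=(0,0) retry=(0,0)
3 | W2 CAS | counter=4 r=(2,3) succ=(0,1) retry=(0,0)
4 | W1 CAS | counter=4 r=(2,3) succ=(0,1) retry=(1,0)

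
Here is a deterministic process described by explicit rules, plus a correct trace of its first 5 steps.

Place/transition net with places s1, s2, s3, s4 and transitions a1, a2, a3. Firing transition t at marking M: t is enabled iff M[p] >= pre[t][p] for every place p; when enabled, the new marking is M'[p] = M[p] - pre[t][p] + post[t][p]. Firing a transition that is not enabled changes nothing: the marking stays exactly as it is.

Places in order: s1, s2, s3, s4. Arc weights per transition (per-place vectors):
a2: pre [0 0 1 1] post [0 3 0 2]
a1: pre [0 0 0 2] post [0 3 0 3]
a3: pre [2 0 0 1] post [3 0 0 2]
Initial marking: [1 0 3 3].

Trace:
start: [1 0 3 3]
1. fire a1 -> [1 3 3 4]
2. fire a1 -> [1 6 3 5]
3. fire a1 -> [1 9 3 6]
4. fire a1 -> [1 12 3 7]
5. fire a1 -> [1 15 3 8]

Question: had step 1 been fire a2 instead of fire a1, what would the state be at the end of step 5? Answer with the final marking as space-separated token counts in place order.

1 15 2 8

(re-executing from step 1 with the substitution; state before step 1: [1 0 3 3])
1. fire a2 -> [1 3 2 4]
2. fire a1 -> [1 6 2 5]
3. fire a1 -> [1 9 2 6]
4. fire a1 -> [1 12 2 7]
5. fire a1 -> [1 15 2 8]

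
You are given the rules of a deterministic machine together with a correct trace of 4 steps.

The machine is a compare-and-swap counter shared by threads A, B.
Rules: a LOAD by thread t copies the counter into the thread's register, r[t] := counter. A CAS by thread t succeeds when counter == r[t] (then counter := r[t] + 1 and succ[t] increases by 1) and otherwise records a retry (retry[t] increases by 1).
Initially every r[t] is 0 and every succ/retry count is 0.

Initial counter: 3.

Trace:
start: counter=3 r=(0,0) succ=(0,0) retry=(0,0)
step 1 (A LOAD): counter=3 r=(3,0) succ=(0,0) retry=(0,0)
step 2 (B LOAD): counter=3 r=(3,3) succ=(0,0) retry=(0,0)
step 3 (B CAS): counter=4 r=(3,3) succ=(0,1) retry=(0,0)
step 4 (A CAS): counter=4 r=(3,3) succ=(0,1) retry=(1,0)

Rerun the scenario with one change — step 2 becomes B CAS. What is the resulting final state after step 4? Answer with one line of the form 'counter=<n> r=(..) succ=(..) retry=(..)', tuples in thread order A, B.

(re-executing from step 2 with the substitution; state before step 2: counter=3 r=(3,0) succ=(0,0) retry=(0,0))
step 2 (B CAS): counter=3 r=(3,0) succ=(0,0) retry=(0,1)
step 3 (B CAS): counter=3 r=(3,0) succ=(0,0) retry=(0,2)
step 4 (A CAS): counter=4 r=(3,0) succ=(1,0) retry=(0,2)

counter=4 r=(3,0) succ=(1,0) retry=(0,2)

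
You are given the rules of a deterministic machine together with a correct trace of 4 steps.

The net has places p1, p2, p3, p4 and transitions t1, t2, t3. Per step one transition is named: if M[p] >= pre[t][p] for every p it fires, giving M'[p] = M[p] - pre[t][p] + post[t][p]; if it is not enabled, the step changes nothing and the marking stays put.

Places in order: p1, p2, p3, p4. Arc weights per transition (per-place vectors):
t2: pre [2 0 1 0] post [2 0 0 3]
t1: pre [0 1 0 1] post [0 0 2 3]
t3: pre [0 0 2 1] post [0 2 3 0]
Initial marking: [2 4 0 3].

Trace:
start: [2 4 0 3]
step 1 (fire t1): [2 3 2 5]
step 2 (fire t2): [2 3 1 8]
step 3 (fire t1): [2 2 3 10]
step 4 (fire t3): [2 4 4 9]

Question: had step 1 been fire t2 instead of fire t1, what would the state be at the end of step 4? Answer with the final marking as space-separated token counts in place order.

2 5 3 4

(re-executing from step 1 with the substitution; state before step 1: [2 4 0 3])
step 1 (fire t2): [2 4 0 3]
step 2 (fire t2): [2 4 0 3]
step 3 (fire t1): [2 3 2 5]
step 4 (fire t3): [2 5 3 4]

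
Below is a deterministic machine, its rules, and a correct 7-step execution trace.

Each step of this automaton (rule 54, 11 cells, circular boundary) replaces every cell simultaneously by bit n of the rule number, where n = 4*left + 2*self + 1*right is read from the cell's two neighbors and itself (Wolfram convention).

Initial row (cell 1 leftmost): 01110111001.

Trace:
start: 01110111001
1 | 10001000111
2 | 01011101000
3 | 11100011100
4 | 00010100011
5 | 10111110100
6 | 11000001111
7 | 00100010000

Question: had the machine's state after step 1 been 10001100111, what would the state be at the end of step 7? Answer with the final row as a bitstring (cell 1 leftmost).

00110001010

state after step 1 := 10001100111
2 | 01010011000
3 | 11111100100
4 | 00000011111
5 | 10000100000
6 | 11001110001
7 | 00110001010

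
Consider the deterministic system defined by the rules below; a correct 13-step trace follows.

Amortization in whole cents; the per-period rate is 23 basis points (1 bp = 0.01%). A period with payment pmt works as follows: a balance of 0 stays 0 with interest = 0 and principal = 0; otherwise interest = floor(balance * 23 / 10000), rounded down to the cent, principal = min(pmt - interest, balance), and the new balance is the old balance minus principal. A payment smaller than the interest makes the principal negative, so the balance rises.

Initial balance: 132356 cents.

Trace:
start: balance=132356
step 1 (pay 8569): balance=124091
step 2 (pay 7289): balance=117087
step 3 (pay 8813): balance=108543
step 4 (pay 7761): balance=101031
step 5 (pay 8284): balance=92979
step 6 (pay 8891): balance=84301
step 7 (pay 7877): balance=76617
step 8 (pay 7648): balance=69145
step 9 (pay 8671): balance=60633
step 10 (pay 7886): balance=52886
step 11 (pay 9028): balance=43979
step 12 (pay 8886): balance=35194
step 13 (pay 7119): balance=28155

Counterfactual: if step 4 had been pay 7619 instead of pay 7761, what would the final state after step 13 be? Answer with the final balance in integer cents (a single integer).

(re-executing from step 4 with the substitution; state before step 4: balance=108543)
step 4 (pay 7619): balance=101173
step 5 (pay 8284): balance=93121
step 6 (pay 8891): balance=84444
step 7 (pay 7877): balance=76761
step 8 (pay 7648): balance=69289
step 9 (pay 8671): balance=60777
step 10 (pay 7886): balance=53030
step 11 (pay 9028): balance=44123
step 12 (pay 8886): balance=35338
step 13 (pay 7119): balance=28300

28300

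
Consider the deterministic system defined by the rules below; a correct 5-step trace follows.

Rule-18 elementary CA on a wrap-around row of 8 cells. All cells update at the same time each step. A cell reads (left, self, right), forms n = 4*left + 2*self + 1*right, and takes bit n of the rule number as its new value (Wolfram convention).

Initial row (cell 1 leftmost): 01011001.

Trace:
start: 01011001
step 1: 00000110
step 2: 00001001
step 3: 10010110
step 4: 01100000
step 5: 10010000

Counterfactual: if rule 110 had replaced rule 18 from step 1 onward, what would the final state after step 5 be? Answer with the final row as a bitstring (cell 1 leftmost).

01100010

(re-executing steps 1..5 under rule 110; state before step 1: 01011001)
step 1: 11111011
step 2: 00001110
step 3: 00011010
step 4: 00111110
step 5: 01100010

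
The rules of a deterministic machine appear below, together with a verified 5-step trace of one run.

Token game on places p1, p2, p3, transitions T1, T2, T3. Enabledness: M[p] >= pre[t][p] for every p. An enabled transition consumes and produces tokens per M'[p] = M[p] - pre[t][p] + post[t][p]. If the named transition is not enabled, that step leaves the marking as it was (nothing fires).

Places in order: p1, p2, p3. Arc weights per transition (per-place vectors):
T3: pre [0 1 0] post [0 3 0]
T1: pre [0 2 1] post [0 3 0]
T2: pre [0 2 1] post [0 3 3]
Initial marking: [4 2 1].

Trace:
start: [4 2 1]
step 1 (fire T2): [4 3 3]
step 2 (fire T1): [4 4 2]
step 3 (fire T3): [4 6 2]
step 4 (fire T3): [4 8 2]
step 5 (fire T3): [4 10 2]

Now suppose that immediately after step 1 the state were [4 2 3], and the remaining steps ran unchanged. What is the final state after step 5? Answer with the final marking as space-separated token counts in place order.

4 9 2

state after step 1 := [4 2 3]
step 2 (fire T1): [4 3 2]
step 3 (fire T3): [4 5 2]
step 4 (fire T3): [4 7 2]
step 5 (fire T3): [4 9 2]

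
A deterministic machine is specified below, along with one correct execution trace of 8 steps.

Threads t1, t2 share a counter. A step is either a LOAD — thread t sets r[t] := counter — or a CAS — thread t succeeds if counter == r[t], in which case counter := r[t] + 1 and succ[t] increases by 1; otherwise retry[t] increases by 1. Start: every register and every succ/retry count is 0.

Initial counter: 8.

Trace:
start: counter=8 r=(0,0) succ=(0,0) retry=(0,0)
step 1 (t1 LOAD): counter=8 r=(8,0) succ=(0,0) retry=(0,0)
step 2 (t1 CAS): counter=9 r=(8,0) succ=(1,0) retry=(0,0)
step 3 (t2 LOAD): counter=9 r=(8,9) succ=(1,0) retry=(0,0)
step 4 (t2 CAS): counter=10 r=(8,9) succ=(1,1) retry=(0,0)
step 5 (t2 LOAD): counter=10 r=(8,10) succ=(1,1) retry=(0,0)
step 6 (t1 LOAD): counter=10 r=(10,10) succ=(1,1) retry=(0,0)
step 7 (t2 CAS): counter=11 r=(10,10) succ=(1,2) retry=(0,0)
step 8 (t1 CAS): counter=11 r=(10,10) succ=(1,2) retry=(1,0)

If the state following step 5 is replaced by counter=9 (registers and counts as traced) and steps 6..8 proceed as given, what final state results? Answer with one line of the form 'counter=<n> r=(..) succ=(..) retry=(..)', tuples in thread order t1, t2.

counter=10 r=(9,10) succ=(2,1) retry=(0,1)

state after step 5 := counter=9 r=(8,10) succ=(1,1) retry=(0,0)
step 6 (t1 LOAD): counter=9 r=(9,10) succ=(1,1) retry=(0,0)
step 7 (t2 CAS): counter=9 r=(9,10) succ=(1,1) retry=(0,1)
step 8 (t1 CAS): counter=10 r=(9,10) succ=(2,1) retry=(0,1)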